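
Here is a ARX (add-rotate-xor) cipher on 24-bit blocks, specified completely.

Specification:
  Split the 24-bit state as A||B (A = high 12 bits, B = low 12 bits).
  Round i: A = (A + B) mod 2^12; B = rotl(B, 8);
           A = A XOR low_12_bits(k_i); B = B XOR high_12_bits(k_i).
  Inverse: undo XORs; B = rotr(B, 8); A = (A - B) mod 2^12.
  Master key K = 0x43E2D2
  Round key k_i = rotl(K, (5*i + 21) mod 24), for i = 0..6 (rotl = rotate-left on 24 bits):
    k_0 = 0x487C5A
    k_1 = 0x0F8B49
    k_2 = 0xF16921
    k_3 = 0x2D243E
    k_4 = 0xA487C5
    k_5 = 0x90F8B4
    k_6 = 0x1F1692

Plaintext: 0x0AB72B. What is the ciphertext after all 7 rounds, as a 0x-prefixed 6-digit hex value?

s_0 = plaintext = 0x0AB72B
s_1 = Round(s_0, k_0) = 0xB8CFF5
s_2 = Round(s_1, k_1) = 0x0C8507
s_3 = Round(s_2, k_2) = 0xCEE846
s_4 = Round(s_3, k_3) = 0x10A456
s_5 = Round(s_4, k_4) = 0x2A5C0D
s_6 = Round(s_5, k_5) = 0x6064CF
s_7 = Round(s_6, k_6) = 0xC47EBD

0xC47EBD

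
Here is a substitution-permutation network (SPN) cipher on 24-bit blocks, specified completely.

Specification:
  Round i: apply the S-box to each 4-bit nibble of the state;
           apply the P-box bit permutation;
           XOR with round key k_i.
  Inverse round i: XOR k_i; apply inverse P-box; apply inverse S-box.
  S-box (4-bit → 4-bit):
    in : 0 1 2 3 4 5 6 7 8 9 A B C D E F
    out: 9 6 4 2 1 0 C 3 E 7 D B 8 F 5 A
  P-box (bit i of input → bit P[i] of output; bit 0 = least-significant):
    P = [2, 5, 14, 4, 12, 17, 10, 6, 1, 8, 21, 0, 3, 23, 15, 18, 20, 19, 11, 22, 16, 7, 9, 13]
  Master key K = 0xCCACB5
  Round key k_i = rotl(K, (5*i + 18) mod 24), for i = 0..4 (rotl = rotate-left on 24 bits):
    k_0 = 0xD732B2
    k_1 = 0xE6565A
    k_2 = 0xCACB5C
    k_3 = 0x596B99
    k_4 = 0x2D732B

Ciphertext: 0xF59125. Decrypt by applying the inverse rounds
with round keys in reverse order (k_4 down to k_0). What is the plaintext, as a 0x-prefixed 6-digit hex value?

s_0 = ciphertext = 0xF59125
s_1 = InvRound(s_0, k_4) = 0x6B945E
s_2 = InvRound(s_1, k_3) = 0x8E2DDE
s_3 = InvRound(s_2, k_2) = 0x8C6422
s_4 = InvRound(s_3, k_1) = 0x6F42BF
s_5 = InvRound(s_4, k_0) = 0xC7764E

0xC7764E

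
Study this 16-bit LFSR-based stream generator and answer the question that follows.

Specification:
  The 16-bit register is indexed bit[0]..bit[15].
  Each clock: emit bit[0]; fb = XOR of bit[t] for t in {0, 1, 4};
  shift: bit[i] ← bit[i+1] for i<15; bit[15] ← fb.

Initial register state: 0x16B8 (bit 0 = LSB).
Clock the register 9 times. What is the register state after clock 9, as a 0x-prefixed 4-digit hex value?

reg_0 = 0x16B8
clock 1: out=0, reg = 0x8B5C
clock 2: out=0, reg = 0xC5AE
clock 3: out=0, reg = 0xE2D7
clock 4: out=1, reg = 0xF16B
clock 5: out=1, reg = 0x78B5
clock 6: out=1, reg = 0x3C5A
clock 7: out=0, reg = 0x1E2D
clock 8: out=1, reg = 0x8F16
clock 9: out=0, reg = 0x478B

0x478B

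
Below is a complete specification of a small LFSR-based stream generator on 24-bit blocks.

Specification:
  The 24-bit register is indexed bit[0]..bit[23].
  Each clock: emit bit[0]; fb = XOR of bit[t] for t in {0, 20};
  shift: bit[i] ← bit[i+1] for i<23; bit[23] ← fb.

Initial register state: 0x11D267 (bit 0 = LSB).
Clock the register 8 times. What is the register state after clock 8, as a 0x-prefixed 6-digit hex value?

0x0611D2

reg_0 = 0x11D267
clock 1: out=1, reg = 0x08E933
clock 2: out=1, reg = 0x847499
clock 3: out=1, reg = 0xC23A4C
clock 4: out=0, reg = 0x611D26
clock 5: out=0, reg = 0x308E93
clock 6: out=1, reg = 0x184749
clock 7: out=1, reg = 0x0C23A4
clock 8: out=0, reg = 0x0611D2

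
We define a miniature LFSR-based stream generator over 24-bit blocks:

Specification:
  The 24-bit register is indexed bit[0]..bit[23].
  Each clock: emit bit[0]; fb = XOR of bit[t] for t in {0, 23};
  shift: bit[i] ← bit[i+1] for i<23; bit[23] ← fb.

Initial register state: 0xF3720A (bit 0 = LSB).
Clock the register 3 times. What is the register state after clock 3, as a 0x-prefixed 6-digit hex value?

0x3E6E41

reg_0 = 0xF3720A
clock 1: out=0, reg = 0xF9B905
clock 2: out=1, reg = 0x7CDC82
clock 3: out=0, reg = 0x3E6E41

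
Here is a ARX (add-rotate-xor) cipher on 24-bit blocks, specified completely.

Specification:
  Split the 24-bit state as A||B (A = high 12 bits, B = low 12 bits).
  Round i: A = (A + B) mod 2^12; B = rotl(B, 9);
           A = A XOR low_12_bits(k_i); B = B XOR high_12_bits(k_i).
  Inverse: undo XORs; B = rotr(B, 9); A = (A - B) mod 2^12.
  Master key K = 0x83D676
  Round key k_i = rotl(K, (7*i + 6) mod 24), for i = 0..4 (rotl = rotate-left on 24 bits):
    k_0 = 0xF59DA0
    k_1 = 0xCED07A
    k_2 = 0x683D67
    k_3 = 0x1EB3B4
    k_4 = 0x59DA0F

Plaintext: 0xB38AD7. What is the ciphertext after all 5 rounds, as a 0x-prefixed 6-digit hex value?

s_0 = plaintext = 0xB38AD7
s_1 = Round(s_0, k_0) = 0xBAF003
s_2 = Round(s_1, k_1) = 0xBC8AED
s_3 = Round(s_2, k_2) = 0xBD2DDE
s_4 = Round(s_3, k_3) = 0xA04C50
s_5 = Round(s_4, k_4) = 0xC5B417

0xC5B417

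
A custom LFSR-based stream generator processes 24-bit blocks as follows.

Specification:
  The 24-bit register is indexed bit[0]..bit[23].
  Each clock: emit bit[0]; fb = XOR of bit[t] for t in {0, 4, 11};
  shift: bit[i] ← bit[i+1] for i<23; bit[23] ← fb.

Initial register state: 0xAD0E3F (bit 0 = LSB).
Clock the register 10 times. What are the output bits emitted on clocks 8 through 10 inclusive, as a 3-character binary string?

reg_0 = 0xAD0E3F
clock 1: out=1, reg = 0xD6871F
clock 2: out=1, reg = 0x6B438F
clock 3: out=1, reg = 0xB5A1C7
clock 4: out=1, reg = 0xDAD0E3
clock 5: out=1, reg = 0xED6871
clock 6: out=1, reg = 0xF6B438
clock 7: out=0, reg = 0xFB5A1C
clock 8: out=0, reg = 0x7DAD0E
clock 9: out=0, reg = 0xBED687
clock 10: out=1, reg = 0xDF6B43

001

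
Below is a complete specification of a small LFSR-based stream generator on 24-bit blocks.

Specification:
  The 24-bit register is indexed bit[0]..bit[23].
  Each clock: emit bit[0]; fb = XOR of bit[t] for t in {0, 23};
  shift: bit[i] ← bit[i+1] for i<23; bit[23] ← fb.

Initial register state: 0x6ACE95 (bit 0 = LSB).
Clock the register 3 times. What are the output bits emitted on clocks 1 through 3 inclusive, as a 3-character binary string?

101

reg_0 = 0x6ACE95
clock 1: out=1, reg = 0xB5674A
clock 2: out=0, reg = 0xDAB3A5
clock 3: out=1, reg = 0x6D59D2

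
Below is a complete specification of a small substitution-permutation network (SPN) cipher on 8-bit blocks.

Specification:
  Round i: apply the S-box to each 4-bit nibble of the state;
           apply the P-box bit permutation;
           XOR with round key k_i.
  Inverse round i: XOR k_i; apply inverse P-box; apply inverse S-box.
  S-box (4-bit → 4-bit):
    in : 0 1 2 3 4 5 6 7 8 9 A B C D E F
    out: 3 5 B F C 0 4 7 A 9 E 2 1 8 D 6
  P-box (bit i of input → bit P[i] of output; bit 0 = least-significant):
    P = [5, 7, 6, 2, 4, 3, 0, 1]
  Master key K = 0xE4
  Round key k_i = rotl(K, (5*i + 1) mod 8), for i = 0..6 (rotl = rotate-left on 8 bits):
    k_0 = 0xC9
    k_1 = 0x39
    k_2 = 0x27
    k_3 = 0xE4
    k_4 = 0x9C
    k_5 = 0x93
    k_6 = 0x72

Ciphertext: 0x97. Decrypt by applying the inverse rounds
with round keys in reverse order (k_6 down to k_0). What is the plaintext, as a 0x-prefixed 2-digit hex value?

0x12

s_0 = ciphertext = 0x97
s_1 = InvRound(s_0, k_6) = 0x63
s_2 = InvRound(s_1, k_5) = 0xC7
s_3 = InvRound(s_2, k_4) = 0x36
s_4 = InvRound(s_3, k_3) = 0x9F
s_5 = InvRound(s_4, k_2) = 0x00
s_6 = InvRound(s_5, k_1) = 0x7C
s_7 = InvRound(s_6, k_0) = 0x12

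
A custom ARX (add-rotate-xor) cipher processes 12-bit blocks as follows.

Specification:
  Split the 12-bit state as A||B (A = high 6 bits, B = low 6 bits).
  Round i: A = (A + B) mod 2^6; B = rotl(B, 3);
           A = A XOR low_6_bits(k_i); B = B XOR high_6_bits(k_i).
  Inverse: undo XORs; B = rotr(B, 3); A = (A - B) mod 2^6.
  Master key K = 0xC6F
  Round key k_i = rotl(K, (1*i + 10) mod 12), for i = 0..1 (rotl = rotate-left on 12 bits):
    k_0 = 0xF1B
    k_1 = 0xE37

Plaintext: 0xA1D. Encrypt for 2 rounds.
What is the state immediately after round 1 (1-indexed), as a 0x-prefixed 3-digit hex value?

0x797

s_0 = plaintext = 0xA1D
s_1 = Round(s_0, k_0) = 0x797
s_2 = Round(s_1, k_1) = 0x082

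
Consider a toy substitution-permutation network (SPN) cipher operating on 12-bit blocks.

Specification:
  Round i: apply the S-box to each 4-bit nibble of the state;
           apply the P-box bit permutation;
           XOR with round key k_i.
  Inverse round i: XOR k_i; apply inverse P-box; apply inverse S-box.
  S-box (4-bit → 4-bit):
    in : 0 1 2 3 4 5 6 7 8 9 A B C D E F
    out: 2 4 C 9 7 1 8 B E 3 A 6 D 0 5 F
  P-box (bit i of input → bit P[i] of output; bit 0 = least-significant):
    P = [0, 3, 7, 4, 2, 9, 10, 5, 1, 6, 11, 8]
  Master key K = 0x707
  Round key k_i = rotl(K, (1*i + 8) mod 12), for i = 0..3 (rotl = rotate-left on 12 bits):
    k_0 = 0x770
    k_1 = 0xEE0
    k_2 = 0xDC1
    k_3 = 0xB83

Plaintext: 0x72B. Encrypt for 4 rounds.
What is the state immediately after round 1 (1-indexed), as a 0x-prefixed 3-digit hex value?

0x29A

s_0 = plaintext = 0x72B
s_1 = Round(s_0, k_0) = 0x29A
s_2 = Round(s_1, k_1) = 0x5FC
s_3 = Round(s_2, k_2) = 0xB76
s_4 = Round(s_3, k_3) = 0x1F7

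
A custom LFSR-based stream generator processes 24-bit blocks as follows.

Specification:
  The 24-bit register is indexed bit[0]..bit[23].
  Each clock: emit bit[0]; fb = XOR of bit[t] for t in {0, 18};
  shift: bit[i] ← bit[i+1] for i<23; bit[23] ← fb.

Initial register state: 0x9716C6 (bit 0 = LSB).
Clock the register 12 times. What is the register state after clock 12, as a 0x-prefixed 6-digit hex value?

reg_0 = 0x9716C6
clock 1: out=0, reg = 0xCB8B63
clock 2: out=1, reg = 0xE5C5B1
clock 3: out=1, reg = 0x72E2D8
clock 4: out=0, reg = 0x39716C
clock 5: out=0, reg = 0x1CB8B6
clock 6: out=0, reg = 0x8E5C5B
clock 7: out=1, reg = 0x472E2D
clock 8: out=1, reg = 0x239716
clock 9: out=0, reg = 0x11CB8B
clock 10: out=1, reg = 0x88E5C5
clock 11: out=1, reg = 0xC472E2
clock 12: out=0, reg = 0xE23971

0xE23971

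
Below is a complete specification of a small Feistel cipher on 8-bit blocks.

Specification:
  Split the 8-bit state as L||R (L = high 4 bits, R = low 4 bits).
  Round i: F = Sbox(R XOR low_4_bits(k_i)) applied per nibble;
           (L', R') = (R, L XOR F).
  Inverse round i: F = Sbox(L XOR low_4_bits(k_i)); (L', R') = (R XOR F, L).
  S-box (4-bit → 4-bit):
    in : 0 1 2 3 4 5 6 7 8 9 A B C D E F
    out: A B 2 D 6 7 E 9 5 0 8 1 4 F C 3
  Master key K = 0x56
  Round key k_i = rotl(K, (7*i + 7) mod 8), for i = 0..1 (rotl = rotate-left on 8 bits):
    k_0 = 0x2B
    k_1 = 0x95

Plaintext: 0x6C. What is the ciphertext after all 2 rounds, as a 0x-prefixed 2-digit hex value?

0xF4

s_0 = plaintext = 0x6C
s_1 = Round(s_0, k_0) = 0xCF
s_2 = Round(s_1, k_1) = 0xF4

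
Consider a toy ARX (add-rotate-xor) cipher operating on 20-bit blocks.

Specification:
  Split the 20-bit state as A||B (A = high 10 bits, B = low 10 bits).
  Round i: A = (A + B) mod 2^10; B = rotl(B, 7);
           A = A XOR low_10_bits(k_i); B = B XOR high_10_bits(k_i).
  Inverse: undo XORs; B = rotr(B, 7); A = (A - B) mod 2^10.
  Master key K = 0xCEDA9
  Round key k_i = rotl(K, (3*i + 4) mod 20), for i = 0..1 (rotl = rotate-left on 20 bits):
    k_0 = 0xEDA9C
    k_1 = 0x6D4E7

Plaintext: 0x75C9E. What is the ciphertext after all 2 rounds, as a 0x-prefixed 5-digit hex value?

s_0 = plaintext = 0x75C9E
s_1 = Round(s_0, k_0) = 0x3A4A5
s_2 = Round(s_1, k_1) = 0x5A721

0x5A721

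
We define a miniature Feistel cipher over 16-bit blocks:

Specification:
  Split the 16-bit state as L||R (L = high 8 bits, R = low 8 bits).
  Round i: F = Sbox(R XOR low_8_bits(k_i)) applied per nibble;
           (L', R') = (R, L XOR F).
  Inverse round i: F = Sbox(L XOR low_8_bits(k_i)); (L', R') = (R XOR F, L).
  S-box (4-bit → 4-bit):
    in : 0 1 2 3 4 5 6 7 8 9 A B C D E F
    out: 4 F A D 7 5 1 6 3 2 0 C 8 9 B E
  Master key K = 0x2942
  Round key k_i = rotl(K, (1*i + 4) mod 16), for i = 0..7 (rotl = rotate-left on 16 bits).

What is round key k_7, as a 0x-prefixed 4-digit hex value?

0x114A

K = 0x2942
k_0 = rotl(K, (1*0+4) mod 16) = rotl(K, 4) = 0x9422
k_1 = rotl(K, (1*1+4) mod 16) = rotl(K, 5) = 0x2845
k_2 = rotl(K, (1*2+4) mod 16) = rotl(K, 6) = 0x508A
k_3 = rotl(K, (1*3+4) mod 16) = rotl(K, 7) = 0xA114
k_4 = rotl(K, (1*4+4) mod 16) = rotl(K, 8) = 0x4229
k_5 = rotl(K, (1*5+4) mod 16) = rotl(K, 9) = 0x8452
k_6 = rotl(K, (1*6+4) mod 16) = rotl(K, 10) = 0x08A5
k_7 = rotl(K, (1*7+4) mod 16) = rotl(K, 11) = 0x114A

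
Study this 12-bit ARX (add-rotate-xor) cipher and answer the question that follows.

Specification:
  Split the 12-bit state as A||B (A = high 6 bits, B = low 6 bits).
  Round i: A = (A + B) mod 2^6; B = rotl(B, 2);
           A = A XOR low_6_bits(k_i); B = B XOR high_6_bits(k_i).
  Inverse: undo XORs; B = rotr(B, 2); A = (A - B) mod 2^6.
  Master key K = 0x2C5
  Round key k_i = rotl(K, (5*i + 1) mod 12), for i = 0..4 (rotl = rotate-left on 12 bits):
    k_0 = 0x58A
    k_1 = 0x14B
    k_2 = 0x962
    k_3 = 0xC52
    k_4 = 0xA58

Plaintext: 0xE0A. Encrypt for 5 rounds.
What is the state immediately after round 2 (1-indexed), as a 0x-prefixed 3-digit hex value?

s_0 = plaintext = 0xE0A
s_1 = Round(s_0, k_0) = 0x23E
s_2 = Round(s_1, k_1) = 0x37E
s_3 = Round(s_2, k_2) = 0xA5E
s_4 = Round(s_3, k_3) = 0x548
s_5 = Round(s_4, k_4) = 0x149

0x37E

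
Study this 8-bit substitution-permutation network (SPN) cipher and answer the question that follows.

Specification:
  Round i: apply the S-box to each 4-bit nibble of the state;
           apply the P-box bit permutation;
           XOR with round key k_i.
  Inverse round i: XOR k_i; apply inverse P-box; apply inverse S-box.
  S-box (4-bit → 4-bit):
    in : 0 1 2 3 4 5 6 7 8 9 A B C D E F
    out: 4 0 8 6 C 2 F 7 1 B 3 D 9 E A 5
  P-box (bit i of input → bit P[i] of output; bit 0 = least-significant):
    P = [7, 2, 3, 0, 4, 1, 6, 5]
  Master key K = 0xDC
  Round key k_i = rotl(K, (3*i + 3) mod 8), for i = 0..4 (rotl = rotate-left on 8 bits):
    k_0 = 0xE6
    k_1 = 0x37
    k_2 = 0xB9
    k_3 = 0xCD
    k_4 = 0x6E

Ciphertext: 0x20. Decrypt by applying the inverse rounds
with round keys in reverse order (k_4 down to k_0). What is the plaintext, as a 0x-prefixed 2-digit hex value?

0xD9

s_0 = ciphertext = 0x20
s_1 = InvRound(s_0, k_4) = 0x33
s_2 = InvRound(s_1, k_3) = 0x67
s_3 = InvRound(s_2, k_2) = 0x77
s_4 = InvRound(s_3, k_1) = 0x01
s_5 = InvRound(s_4, k_0) = 0xD9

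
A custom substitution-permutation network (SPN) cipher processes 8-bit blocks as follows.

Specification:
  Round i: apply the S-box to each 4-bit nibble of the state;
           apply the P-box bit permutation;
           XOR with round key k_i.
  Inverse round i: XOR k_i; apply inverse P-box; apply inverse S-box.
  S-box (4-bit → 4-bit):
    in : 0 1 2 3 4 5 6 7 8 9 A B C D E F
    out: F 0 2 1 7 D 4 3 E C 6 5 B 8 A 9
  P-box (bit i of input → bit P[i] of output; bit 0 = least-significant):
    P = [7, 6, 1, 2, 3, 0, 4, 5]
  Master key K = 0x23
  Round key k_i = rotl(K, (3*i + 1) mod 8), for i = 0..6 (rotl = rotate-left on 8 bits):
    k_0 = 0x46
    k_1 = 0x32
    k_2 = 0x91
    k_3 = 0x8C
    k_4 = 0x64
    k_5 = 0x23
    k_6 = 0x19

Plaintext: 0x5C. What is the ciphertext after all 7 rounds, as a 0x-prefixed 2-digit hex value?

0x82

s_0 = plaintext = 0x5C
s_1 = Round(s_0, k_0) = 0xBA
s_2 = Round(s_1, k_1) = 0x68
s_3 = Round(s_2, k_2) = 0xC7
s_4 = Round(s_3, k_3) = 0x65
s_5 = Round(s_4, k_4) = 0xF2
s_6 = Round(s_5, k_5) = 0x4B
s_7 = Round(s_6, k_6) = 0x82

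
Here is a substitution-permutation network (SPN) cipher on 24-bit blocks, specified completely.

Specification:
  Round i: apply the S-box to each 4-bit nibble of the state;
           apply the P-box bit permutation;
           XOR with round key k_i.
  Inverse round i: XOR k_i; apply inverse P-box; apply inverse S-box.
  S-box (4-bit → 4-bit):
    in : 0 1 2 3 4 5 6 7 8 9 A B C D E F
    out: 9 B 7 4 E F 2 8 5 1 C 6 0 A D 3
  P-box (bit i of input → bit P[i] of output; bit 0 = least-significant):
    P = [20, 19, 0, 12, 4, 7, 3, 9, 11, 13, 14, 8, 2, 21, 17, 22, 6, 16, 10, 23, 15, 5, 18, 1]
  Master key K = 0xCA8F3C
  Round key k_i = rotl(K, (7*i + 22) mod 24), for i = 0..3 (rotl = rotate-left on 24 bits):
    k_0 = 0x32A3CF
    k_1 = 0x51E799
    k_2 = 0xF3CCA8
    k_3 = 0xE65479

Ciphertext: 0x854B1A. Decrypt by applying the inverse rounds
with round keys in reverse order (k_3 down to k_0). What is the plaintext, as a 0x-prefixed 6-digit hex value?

s_0 = ciphertext = 0x854B1A
s_1 = InvRound(s_0, k_3) = 0xD2407A
s_2 = InvRound(s_1, k_2) = 0x0269FC
s_3 = InvRound(s_2, k_1) = 0xF2E978
s_4 = InvRound(s_3, k_0) = 0xD70813

0xD70813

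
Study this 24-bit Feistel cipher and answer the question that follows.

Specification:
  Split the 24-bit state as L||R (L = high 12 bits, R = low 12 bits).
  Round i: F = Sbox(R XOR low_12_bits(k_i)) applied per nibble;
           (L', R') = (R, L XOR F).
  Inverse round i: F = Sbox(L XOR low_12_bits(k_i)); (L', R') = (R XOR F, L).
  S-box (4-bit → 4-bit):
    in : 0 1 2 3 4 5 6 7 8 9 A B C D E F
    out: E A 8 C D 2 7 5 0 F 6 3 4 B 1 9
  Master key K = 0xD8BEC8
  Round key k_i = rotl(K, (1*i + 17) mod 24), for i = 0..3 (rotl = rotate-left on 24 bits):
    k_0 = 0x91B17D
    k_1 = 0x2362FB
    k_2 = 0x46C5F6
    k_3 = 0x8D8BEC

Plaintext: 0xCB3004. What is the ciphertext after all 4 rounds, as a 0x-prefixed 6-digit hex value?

s_0 = plaintext = 0xCB3004
s_1 = Round(s_0, k_0) = 0x0046EC
s_2 = Round(s_1, k_1) = 0x6ECDA1
s_3 = Round(s_2, k_2) = 0xDA16C9
s_4 = Round(s_3, k_3) = 0x6C9623

0x6C9623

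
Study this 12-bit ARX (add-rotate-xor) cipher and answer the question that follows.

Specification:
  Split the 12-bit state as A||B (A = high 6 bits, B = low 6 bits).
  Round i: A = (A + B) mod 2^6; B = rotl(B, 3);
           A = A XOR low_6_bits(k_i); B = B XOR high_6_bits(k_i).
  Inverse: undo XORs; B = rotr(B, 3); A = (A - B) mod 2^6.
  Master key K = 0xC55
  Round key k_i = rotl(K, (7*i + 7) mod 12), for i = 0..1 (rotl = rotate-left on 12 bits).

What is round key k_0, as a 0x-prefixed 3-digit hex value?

K = 0xC55
k_0 = rotl(K, (7*0+7) mod 12) = rotl(K, 7) = 0xAE2

0xAE2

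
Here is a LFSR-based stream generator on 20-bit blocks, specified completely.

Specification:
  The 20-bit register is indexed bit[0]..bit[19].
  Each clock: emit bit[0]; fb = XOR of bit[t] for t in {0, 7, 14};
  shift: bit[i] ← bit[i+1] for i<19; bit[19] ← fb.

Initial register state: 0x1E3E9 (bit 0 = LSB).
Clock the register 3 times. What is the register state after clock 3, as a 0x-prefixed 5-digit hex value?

0x23C7D

reg_0 = 0x1E3E9
clock 1: out=1, reg = 0x8F1F4
clock 2: out=0, reg = 0x478FA
clock 3: out=0, reg = 0x23C7D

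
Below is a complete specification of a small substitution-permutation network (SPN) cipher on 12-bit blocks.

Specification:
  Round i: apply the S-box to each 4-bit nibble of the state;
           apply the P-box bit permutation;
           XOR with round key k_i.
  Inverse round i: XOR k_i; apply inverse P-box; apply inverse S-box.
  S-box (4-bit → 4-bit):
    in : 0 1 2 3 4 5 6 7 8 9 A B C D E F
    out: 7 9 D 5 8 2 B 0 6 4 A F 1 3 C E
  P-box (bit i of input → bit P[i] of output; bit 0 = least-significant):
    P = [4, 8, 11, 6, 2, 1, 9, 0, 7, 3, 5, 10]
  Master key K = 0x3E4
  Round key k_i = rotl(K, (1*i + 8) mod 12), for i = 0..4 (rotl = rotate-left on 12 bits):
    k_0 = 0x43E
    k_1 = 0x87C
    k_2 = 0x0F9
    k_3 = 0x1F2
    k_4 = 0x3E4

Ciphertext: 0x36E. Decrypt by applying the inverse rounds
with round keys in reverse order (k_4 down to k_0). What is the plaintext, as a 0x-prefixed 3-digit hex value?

0x247

s_0 = ciphertext = 0x36E
s_1 = InvRound(s_0, k_4) = 0xD57
s_2 = InvRound(s_1, k_3) = 0x219
s_3 = InvRound(s_2, k_2) = 0x394
s_4 = InvRound(s_3, k_1) = 0x09F
s_5 = InvRound(s_4, k_0) = 0x247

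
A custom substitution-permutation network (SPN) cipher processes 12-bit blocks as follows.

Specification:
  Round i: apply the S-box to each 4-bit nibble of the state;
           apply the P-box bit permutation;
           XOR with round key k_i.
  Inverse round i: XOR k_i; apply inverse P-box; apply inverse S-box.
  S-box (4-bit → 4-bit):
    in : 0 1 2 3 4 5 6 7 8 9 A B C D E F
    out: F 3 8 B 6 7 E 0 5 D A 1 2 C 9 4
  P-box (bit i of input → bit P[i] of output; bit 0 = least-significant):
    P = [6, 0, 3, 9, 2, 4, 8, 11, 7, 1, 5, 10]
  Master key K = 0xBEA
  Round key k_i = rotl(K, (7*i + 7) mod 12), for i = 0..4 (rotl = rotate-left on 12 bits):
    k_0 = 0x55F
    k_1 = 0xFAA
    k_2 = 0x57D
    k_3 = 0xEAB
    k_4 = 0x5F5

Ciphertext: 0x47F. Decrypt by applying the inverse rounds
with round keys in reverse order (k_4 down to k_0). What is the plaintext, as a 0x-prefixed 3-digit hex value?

s_0 = ciphertext = 0x47F
s_1 = InvRound(s_0, k_4) = 0x1FF
s_2 = InvRound(s_1, k_3) = 0x20E
s_3 = InvRound(s_2, k_2) = 0x643
s_4 = InvRound(s_3, k_1) = 0x8D5
s_5 = InvRound(s_4, k_0) = 0x3DF

0x3DF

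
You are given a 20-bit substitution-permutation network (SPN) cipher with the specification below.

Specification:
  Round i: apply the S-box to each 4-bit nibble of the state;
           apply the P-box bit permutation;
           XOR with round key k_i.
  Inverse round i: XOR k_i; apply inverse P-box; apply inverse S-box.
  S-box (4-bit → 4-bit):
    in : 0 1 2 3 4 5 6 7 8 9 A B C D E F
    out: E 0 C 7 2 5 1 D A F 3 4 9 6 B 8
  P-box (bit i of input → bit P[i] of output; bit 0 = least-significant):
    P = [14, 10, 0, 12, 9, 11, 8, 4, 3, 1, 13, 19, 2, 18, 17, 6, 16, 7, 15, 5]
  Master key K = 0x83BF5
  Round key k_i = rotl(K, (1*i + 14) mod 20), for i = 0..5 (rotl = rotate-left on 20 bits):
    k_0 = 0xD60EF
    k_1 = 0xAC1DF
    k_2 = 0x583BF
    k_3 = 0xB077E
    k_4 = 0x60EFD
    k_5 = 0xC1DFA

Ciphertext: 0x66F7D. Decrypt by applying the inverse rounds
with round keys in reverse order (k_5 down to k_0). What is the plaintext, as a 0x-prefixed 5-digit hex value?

s_0 = ciphertext = 0x66F7D
s_1 = InvRound(s_0, k_5) = 0x45067
s_2 = InvRound(s_1, k_4) = 0x4BAEE
s_3 = InvRound(s_2, k_3) = 0x3D208
s_4 = InvRound(s_3, k_2) = 0x83427
s_5 = InvRound(s_4, k_1) = 0x0252E
s_6 = InvRound(s_5, k_0) = 0xA8FB3

0xA8FB3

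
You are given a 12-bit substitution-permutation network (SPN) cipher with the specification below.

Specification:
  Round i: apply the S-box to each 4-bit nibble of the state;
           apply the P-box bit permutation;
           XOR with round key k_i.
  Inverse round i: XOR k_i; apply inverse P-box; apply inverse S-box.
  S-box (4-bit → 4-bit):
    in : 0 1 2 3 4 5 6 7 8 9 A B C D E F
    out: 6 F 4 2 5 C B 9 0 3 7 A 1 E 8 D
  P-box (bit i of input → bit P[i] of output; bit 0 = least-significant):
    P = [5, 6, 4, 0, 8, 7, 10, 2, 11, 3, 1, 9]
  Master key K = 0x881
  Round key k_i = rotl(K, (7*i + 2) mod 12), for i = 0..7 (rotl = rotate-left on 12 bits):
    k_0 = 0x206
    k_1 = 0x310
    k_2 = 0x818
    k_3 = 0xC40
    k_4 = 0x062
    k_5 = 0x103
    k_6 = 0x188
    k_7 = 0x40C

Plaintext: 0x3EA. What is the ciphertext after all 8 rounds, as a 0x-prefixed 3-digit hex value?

s_0 = plaintext = 0x3EA
s_1 = Round(s_0, k_0) = 0x27A
s_2 = Round(s_1, k_1) = 0x266
s_3 = Round(s_2, k_2) = 0x9FF
s_4 = Round(s_3, k_3) = 0x17D
s_5 = Round(s_4, k_4) = 0xB3D
s_6 = Round(s_5, k_5) = 0x3DA
s_7 = Round(s_6, k_6) = 0x574
s_8 = Round(s_7, k_7) = 0x73A

0x73A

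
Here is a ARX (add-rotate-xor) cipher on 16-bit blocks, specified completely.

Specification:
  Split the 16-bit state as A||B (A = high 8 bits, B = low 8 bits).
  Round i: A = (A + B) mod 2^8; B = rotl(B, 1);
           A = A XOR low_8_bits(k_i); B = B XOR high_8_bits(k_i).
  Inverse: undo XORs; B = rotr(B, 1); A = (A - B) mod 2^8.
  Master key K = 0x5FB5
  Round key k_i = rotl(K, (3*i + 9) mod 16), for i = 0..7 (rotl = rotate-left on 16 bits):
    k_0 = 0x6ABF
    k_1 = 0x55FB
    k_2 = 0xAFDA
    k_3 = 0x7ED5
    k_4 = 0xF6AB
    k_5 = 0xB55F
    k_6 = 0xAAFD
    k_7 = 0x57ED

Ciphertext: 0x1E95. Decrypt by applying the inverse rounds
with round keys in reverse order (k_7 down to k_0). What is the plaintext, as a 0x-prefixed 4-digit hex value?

0xE884

s_0 = ciphertext = 0x1E95
s_1 = InvRound(s_0, k_7) = 0x9261
s_2 = InvRound(s_1, k_6) = 0x8AE5
s_3 = InvRound(s_2, k_5) = 0xAD28
s_4 = InvRound(s_3, k_4) = 0x976F
s_5 = InvRound(s_4, k_3) = 0xBA88
s_6 = InvRound(s_5, k_2) = 0xCD93
s_7 = InvRound(s_6, k_1) = 0xD363
s_8 = InvRound(s_7, k_0) = 0xE884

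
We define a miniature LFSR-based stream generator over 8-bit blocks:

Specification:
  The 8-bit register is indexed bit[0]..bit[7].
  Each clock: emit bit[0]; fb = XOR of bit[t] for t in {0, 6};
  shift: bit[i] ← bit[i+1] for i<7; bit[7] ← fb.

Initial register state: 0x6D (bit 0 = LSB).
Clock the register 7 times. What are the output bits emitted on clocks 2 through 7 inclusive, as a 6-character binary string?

reg_0 = 0x6D
clock 1: out=1, reg = 0x36
clock 2: out=0, reg = 0x1B
clock 3: out=1, reg = 0x8D
clock 4: out=1, reg = 0xC6
clock 5: out=0, reg = 0xE3
clock 6: out=1, reg = 0x71
clock 7: out=1, reg = 0x38

011011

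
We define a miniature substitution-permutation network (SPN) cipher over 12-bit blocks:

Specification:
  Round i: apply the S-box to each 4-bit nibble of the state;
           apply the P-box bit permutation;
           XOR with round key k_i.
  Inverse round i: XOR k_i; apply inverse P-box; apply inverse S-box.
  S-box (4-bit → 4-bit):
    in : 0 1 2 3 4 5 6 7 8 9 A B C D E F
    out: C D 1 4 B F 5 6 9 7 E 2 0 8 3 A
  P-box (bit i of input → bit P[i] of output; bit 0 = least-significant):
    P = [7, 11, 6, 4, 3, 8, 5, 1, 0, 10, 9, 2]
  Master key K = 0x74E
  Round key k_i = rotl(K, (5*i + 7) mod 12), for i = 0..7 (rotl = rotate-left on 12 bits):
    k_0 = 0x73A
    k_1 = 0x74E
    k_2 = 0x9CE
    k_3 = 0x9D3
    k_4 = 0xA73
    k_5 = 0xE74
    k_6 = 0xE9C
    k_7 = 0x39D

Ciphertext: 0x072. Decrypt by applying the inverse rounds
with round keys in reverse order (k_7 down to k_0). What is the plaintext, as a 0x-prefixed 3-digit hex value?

s_0 = ciphertext = 0x072
s_1 = InvRound(s_0, k_7) = 0x156
s_2 = InvRound(s_1, k_6) = 0x749
s_3 = InvRound(s_2, k_5) = 0x89F
s_4 = InvRound(s_3, k_4) = 0x066
s_5 = InvRound(s_4, k_3) = 0x874
s_6 = InvRound(s_5, k_2) = 0xC58
s_7 = InvRound(s_6, k_1) = 0x0FF
s_8 = InvRound(s_7, k_0) = 0x5B6

0x5B6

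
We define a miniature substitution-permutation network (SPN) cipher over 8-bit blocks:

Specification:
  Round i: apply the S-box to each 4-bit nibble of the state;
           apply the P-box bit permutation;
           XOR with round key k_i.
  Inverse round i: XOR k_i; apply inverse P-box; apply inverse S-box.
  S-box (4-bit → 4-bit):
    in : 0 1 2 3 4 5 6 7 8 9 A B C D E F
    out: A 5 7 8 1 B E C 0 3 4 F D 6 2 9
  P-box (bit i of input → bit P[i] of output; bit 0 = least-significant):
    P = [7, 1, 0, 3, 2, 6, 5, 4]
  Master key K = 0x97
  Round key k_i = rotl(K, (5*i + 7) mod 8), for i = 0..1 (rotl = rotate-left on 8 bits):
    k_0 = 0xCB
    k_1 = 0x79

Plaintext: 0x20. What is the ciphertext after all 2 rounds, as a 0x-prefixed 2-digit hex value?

0xD3

s_0 = plaintext = 0x20
s_1 = Round(s_0, k_0) = 0xA5
s_2 = Round(s_1, k_1) = 0xD3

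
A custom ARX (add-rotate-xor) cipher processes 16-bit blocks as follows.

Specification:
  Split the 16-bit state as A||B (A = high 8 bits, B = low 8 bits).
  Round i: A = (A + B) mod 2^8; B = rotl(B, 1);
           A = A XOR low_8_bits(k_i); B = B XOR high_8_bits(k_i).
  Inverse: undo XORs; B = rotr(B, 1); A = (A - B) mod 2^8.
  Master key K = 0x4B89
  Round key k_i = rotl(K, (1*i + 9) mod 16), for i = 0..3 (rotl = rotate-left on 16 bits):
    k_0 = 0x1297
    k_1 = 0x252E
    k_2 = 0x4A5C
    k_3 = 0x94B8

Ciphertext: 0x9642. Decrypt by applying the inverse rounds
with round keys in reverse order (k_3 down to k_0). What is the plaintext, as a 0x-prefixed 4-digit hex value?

0x6C64

s_0 = ciphertext = 0x9642
s_1 = InvRound(s_0, k_3) = 0xC36B
s_2 = InvRound(s_1, k_2) = 0x0F90
s_3 = InvRound(s_2, k_1) = 0x47DA
s_4 = InvRound(s_3, k_0) = 0x6C64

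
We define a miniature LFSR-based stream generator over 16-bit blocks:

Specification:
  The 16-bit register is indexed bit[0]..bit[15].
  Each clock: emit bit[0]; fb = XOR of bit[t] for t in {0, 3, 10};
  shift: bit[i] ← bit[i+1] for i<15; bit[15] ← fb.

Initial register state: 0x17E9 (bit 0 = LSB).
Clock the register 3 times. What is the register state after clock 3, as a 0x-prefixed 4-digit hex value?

0x22FD

reg_0 = 0x17E9
clock 1: out=1, reg = 0x8BF4
clock 2: out=0, reg = 0x45FA
clock 3: out=0, reg = 0x22FD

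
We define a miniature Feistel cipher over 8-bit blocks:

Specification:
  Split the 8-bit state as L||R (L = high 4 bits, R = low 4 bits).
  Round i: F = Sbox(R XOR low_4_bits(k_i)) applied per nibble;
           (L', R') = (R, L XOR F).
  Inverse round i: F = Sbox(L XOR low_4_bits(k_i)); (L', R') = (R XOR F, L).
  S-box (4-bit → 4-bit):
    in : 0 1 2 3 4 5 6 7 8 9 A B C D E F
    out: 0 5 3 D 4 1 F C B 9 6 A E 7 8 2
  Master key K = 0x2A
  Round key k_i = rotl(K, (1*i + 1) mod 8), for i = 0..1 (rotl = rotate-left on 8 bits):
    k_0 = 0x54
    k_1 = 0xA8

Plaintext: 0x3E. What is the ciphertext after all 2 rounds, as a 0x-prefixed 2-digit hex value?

0x59

s_0 = plaintext = 0x3E
s_1 = Round(s_0, k_0) = 0xE5
s_2 = Round(s_1, k_1) = 0x59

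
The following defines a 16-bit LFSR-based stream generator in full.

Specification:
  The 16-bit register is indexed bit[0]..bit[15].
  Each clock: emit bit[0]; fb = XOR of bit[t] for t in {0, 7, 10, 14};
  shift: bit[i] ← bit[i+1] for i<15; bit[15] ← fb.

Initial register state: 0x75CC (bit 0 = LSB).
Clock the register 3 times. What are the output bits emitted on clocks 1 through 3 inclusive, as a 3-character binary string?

reg_0 = 0x75CC
clock 1: out=0, reg = 0xBAE6
clock 2: out=0, reg = 0xDD73
clock 3: out=1, reg = 0xEEB9

001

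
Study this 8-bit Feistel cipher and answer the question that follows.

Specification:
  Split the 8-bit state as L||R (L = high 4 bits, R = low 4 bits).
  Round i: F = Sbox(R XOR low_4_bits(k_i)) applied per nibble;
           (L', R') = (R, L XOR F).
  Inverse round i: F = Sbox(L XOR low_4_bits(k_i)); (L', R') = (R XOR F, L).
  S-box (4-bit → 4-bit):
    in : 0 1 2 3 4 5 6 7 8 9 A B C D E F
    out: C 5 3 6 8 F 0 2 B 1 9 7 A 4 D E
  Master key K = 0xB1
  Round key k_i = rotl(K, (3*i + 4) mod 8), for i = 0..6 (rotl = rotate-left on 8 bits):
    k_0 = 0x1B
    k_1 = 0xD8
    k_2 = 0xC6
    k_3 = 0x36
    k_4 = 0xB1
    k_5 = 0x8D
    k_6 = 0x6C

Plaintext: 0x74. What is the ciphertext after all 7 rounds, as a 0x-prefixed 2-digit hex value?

s_0 = plaintext = 0x74
s_1 = Round(s_0, k_0) = 0x49
s_2 = Round(s_1, k_1) = 0x91
s_3 = Round(s_2, k_2) = 0x1B
s_4 = Round(s_3, k_3) = 0xB5
s_5 = Round(s_4, k_4) = 0x53
s_6 = Round(s_5, k_5) = 0x38
s_7 = Round(s_6, k_6) = 0x8B

0x8B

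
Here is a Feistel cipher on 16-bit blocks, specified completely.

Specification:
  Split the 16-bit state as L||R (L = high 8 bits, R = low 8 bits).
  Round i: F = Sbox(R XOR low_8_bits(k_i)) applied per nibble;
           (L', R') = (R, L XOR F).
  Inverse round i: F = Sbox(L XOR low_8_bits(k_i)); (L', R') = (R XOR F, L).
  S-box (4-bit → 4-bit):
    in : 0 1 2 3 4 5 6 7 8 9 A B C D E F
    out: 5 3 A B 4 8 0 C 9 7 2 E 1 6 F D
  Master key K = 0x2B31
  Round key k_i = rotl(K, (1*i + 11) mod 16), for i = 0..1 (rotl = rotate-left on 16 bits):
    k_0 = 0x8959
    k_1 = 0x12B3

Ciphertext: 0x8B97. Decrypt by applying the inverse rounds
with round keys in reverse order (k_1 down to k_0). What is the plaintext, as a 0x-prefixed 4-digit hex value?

0x472E

s_0 = ciphertext = 0x8B97
s_1 = InvRound(s_0, k_1) = 0x2E8B
s_2 = InvRound(s_1, k_0) = 0x472E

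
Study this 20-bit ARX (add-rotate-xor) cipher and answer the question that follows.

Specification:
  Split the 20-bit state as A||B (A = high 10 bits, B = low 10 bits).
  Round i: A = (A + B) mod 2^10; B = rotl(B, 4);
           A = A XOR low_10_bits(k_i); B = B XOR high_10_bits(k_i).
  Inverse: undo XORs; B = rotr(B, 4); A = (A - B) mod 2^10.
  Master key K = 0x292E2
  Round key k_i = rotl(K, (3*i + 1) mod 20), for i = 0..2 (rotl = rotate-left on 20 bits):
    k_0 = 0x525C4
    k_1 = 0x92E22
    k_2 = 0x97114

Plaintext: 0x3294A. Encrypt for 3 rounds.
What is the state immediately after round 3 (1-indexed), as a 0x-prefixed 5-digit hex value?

0x4FA9E

s_0 = plaintext = 0x3294A
s_1 = Round(s_0, k_0) = 0xF41EC
s_2 = Round(s_1, k_1) = 0xE788C
s_3 = Round(s_2, k_2) = 0x4FA9E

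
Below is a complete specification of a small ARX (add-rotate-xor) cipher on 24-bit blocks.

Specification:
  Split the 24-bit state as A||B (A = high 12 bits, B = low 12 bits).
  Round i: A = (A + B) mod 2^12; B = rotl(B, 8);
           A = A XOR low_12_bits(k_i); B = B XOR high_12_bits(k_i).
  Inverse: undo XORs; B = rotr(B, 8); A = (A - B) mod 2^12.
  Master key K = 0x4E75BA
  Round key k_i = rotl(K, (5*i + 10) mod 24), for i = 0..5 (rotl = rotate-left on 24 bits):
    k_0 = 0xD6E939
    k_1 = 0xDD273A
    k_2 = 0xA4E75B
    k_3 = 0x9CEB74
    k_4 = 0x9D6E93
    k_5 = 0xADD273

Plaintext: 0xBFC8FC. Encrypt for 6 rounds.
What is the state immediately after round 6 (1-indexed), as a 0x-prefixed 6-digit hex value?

s_0 = plaintext = 0xBFC8FC
s_1 = Round(s_0, k_0) = 0xDC11E1
s_2 = Round(s_1, k_1) = 0x898CCC
s_3 = Round(s_2, k_2) = 0x23F682
s_4 = Round(s_3, k_3) = 0x3B5BA6
s_5 = Round(s_4, k_4) = 0x1C8F6C
s_6 = Round(s_5, k_5) = 0x34762B

0x34762B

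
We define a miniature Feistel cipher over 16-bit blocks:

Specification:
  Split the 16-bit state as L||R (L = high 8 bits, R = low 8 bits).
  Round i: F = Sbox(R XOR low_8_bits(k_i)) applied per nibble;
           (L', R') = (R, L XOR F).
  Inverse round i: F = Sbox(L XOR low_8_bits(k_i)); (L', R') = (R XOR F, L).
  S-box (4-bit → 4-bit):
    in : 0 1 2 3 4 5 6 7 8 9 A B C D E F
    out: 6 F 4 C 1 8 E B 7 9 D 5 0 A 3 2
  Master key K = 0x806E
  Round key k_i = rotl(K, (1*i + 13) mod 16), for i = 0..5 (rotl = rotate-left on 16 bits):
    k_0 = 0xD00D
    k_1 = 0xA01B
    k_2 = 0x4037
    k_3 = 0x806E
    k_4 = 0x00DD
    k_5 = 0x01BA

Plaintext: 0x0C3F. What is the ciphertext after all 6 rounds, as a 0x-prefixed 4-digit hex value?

s_0 = plaintext = 0x0C3F
s_1 = Round(s_0, k_0) = 0x3FC8
s_2 = Round(s_1, k_1) = 0xC893
s_3 = Round(s_2, k_2) = 0x9319
s_4 = Round(s_3, k_3) = 0x1928
s_5 = Round(s_4, k_4) = 0x2831
s_6 = Round(s_5, k_5) = 0x315D

0x315D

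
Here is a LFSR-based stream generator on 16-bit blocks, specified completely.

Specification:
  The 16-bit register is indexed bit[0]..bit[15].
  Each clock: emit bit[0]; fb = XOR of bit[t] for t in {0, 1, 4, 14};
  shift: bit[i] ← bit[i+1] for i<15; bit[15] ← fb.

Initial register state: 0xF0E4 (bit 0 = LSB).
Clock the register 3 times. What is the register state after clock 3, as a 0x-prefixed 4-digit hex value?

0xFE1C

reg_0 = 0xF0E4
clock 1: out=0, reg = 0xF872
clock 2: out=0, reg = 0xFC39
clock 3: out=1, reg = 0xFE1C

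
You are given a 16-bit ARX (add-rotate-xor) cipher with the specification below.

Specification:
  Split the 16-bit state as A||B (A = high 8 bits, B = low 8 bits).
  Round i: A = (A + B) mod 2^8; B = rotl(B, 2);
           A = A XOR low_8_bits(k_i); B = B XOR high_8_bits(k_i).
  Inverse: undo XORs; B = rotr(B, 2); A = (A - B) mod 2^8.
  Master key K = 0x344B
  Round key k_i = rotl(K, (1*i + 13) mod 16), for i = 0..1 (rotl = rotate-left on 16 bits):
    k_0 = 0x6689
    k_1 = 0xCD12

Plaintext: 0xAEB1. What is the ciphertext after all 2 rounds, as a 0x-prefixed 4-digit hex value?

0x644F

s_0 = plaintext = 0xAEB1
s_1 = Round(s_0, k_0) = 0xD6A0
s_2 = Round(s_1, k_1) = 0x644F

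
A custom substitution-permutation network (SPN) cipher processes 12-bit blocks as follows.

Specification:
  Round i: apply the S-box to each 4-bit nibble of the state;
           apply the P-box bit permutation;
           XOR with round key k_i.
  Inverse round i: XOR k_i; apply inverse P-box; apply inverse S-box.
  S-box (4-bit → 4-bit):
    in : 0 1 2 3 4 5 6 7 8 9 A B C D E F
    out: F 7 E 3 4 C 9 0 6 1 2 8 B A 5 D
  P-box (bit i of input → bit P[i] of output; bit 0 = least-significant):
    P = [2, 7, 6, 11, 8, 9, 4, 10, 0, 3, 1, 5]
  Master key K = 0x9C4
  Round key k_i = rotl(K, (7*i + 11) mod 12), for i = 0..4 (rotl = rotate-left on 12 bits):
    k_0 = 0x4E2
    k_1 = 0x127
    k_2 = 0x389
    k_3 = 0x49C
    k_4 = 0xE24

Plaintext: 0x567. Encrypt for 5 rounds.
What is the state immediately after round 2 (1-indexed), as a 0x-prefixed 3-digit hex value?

s_0 = plaintext = 0x567
s_1 = Round(s_0, k_0) = 0x1C0
s_2 = Round(s_1, k_1) = 0xEE8
s_3 = Round(s_2, k_2) = 0x25A
s_4 = Round(s_3, k_3) = 0x026
s_5 = Round(s_4, k_4) = 0x01B

0xEE8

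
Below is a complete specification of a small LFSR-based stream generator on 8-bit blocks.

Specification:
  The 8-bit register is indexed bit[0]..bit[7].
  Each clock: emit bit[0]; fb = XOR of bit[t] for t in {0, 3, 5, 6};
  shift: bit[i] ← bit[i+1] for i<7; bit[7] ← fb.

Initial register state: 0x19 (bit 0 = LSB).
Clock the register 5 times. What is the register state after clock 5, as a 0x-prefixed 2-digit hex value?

0x10

reg_0 = 0x19
clock 1: out=1, reg = 0x0C
clock 2: out=0, reg = 0x86
clock 3: out=0, reg = 0x43
clock 4: out=1, reg = 0x21
clock 5: out=1, reg = 0x10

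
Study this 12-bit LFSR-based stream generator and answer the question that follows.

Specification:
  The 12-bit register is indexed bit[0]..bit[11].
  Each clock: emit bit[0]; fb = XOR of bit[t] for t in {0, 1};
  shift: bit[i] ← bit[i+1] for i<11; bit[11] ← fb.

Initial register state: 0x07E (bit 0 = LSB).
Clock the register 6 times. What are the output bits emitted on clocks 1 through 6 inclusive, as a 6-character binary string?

reg_0 = 0x07E
clock 1: out=0, reg = 0x83F
clock 2: out=1, reg = 0x41F
clock 3: out=1, reg = 0x20F
clock 4: out=1, reg = 0x107
clock 5: out=1, reg = 0x083
clock 6: out=1, reg = 0x041

011111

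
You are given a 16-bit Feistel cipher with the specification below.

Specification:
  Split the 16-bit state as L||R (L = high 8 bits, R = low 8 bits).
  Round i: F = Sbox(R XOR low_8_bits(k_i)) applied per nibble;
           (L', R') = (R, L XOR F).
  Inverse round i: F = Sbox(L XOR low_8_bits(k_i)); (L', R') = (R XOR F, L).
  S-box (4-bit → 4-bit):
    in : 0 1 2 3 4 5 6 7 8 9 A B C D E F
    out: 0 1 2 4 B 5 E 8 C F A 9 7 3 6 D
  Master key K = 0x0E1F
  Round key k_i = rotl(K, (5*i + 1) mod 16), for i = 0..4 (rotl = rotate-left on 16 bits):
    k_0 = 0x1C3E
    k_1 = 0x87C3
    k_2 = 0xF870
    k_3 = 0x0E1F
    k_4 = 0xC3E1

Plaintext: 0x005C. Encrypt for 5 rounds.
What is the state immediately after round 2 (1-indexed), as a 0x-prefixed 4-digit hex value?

s_0 = plaintext = 0x005C
s_1 = Round(s_0, k_0) = 0x5CE2
s_2 = Round(s_1, k_1) = 0xE27D
s_3 = Round(s_2, k_2) = 0x7DE1
s_4 = Round(s_3, k_3) = 0xE1AB
s_5 = Round(s_4, k_4) = 0xAB5B

0xE27D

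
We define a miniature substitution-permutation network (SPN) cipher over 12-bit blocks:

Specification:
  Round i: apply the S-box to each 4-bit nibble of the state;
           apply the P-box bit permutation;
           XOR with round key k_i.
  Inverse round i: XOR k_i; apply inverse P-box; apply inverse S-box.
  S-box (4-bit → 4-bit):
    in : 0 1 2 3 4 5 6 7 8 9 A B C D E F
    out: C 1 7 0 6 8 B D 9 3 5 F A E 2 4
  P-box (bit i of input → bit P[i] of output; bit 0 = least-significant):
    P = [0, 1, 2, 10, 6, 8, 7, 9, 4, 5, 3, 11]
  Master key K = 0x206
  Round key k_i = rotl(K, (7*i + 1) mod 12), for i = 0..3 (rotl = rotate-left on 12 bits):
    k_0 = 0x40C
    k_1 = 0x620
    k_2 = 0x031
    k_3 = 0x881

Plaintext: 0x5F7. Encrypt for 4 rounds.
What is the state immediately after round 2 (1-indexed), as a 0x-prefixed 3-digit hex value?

0xC73

s_0 = plaintext = 0x5F7
s_1 = Round(s_0, k_0) = 0x889
s_2 = Round(s_1, k_1) = 0xC73
s_3 = Round(s_2, k_2) = 0xAD1
s_4 = Round(s_3, k_3) = 0xB18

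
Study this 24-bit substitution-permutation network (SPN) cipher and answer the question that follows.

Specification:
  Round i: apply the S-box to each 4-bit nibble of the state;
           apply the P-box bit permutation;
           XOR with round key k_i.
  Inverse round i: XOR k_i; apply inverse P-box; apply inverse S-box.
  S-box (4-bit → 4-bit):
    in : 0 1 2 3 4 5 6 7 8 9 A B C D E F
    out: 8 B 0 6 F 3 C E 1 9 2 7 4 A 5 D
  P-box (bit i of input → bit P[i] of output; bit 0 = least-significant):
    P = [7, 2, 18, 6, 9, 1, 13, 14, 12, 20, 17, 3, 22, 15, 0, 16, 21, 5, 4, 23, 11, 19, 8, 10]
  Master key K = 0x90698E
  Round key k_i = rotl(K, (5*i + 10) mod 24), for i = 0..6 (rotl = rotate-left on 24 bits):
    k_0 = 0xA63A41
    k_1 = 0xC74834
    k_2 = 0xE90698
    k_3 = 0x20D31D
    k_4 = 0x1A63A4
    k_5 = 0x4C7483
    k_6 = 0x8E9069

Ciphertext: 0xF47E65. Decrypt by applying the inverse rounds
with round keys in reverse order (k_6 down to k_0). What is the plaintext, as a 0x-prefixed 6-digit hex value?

0xD22998

s_0 = ciphertext = 0xF47E65
s_1 = InvRound(s_0, k_6) = 0x1857FA
s_2 = InvRound(s_1, k_5) = 0xC3EDE6
s_3 = InvRound(s_2, k_4) = 0x101A50
s_4 = InvRound(s_3, k_3) = 0xE83D0D
s_5 = InvRound(s_4, k_2) = 0xEC68E5
s_6 = InvRound(s_5, k_1) = 0xAE6CC9
s_7 = InvRound(s_6, k_0) = 0xD22998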